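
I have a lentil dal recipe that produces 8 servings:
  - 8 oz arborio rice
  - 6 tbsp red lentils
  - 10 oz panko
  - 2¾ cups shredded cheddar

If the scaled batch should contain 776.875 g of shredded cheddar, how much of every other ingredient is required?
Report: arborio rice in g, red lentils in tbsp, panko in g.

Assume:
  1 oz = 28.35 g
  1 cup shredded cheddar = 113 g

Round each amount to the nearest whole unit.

arborio rice: 567 g; red lentils: 15 tbsp; panko: 709 g

The original recipe has 310.75 g of shredded cheddar, so the scaling factor is 776.875 ÷ 310.75 = 5/2 = 2.5.
arborio rice: 8 oz × 5/2 × 28.35 g/oz = 567 g
red lentils: 6 tbsp × 5/2 = 15 tbsp
panko: 10 oz × 5/2 × 28.35 g/oz ≈ 709 g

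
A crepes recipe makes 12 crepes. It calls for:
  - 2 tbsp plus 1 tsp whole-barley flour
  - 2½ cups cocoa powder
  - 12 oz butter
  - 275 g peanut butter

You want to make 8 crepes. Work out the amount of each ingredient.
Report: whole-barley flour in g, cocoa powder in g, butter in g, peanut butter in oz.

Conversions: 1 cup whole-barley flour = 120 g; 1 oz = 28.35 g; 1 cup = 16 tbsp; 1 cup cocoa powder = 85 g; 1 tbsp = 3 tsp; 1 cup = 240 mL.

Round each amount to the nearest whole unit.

whole-barley flour: 12 g; cocoa powder: 142 g; butter: 227 g; peanut butter: 6 oz

Scaling factor: 8/12 = 2/3.
whole-barley flour: (2 tbsp + 1 tsp = 7/3 tbsp) × 2/3 ÷ 16 tbsp/cup × 120 g/cup ≈ 12 g
cocoa powder: 2.5 cup × 2/3 × 85 g/cup ≈ 142 g
butter: 12 oz × 2/3 × 28.35 g/oz ≈ 227 g
peanut butter: 275 g × 2/3 ÷ 28.35 g/oz ≈ 6 oz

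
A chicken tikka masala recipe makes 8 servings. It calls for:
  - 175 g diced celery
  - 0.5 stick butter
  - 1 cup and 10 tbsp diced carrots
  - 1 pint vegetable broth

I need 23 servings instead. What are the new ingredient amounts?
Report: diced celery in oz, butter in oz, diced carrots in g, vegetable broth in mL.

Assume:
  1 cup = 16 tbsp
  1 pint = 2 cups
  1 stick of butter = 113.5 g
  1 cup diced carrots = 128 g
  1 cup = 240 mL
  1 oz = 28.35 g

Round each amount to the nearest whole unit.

diced celery: 18 oz; butter: 6 oz; diced carrots: 598 g; vegetable broth: 1380 mL

Scaling factor: 23/8 = 2.875.
diced celery: 175 g × 23/8 ÷ 28.35 g/oz ≈ 18 oz
butter: 0.5 stick × 23/8 × 113.5 g/stick ÷ 28.35 g/oz ≈ 6 oz
diced carrots: (1 cup + 10 tbsp = 1.625 cup) × 23/8 × 128 g/cup = 598 g
vegetable broth: 1 pint × 23/8 × 2 cup/pint × 240 mL/cup = 1380 mL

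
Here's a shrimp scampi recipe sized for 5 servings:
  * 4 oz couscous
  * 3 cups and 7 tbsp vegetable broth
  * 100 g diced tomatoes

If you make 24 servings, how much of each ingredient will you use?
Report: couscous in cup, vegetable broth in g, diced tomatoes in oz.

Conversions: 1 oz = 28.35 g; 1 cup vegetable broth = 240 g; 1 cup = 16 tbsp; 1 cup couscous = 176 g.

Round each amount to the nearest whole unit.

Scaling factor: 24/5 = 4.8.
couscous: 4 oz × 24/5 × 28.35 g/oz ÷ 176 g/cup ≈ 3 cup
vegetable broth: (3 cup + 7 tbsp = 3.4375 cup) × 24/5 × 240 g/cup = 3960 g
diced tomatoes: 100 g × 24/5 ÷ 28.35 g/oz ≈ 17 oz

couscous: 3 cup; vegetable broth: 3960 g; diced tomatoes: 17 oz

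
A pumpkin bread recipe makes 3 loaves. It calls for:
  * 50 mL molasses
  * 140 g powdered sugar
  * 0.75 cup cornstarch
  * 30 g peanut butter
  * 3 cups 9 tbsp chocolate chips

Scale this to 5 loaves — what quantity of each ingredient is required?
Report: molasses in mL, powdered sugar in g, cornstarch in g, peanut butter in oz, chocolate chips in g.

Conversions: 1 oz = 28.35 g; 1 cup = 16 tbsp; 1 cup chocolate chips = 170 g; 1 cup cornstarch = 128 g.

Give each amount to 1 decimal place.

molasses: 83.3 mL; powdered sugar: 233.3 g; cornstarch: 160.0 g; peanut butter: 1.8 oz; chocolate chips: 1009.4 g

Scaling factor: 5/3.
molasses: 50 mL × 5/3 ≈ 83.3 mL
powdered sugar: 140 g × 5/3 ≈ 233.3 g
cornstarch: 0.75 cup × 5/3 × 128 g/cup = 160.0 g
peanut butter: 30 g × 5/3 ÷ 28.35 g/oz ≈ 1.8 oz
chocolate chips: (3 cup + 9 tbsp = 3.5625 cup) × 5/3 × 170 g/cup ≈ 1009.4 g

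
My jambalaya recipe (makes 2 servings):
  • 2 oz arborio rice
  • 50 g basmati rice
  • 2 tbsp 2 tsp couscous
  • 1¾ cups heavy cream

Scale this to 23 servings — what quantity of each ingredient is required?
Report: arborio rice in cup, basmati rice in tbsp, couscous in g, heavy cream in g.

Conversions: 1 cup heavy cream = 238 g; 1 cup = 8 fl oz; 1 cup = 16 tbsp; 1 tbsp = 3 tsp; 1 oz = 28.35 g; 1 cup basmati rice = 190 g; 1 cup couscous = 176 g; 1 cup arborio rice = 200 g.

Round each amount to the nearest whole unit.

Scaling factor: 23/2 = 11.5.
arborio rice: 2 oz × 23/2 × 28.35 g/oz ÷ 200 g/cup ≈ 3 cup
basmati rice: 50 g × 23/2 ÷ 190 g/cup × 16 tbsp/cup ≈ 48 tbsp
couscous: (2 tbsp + 2 tsp = 8/3 tbsp) × 23/2 ÷ 16 tbsp/cup × 176 g/cup ≈ 337 g
heavy cream: 1.75 cup × 23/2 × 238 g/cup ≈ 4790 g

arborio rice: 3 cup; basmati rice: 48 tbsp; couscous: 337 g; heavy cream: 4790 g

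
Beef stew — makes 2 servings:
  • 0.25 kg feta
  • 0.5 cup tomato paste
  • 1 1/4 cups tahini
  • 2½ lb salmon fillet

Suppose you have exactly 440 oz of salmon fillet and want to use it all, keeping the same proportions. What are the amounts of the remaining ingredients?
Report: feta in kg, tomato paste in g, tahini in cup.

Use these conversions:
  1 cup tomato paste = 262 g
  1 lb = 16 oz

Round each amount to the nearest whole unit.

The original recipe has 40 oz of salmon fillet, so the scaling factor is 440 ÷ 40 = 11.
feta: 0.25 kg × 11 ≈ 3 kg
tomato paste: 0.5 cup × 11 × 262 g/cup = 1441 g
tahini: 1.25 cup × 11 ≈ 14 cup

feta: 3 kg; tomato paste: 1441 g; tahini: 14 cup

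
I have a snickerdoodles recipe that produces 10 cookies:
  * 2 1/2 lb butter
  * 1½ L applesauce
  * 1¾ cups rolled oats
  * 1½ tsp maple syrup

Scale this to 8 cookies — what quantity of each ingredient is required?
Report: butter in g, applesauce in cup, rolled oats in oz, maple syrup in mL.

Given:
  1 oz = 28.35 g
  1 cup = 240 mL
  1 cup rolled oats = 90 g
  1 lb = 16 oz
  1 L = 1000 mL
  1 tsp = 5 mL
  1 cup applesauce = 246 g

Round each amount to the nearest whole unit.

butter: 907 g; applesauce: 5 cup; rolled oats: 4 oz; maple syrup: 6 mL

Scaling factor: 8/10 = 4/5 = 0.8.
butter: 2.5 lb × 4/5 × 16 oz/lb × 28.35 g/oz ≈ 907 g
applesauce: 1.5 L × 4/5 × 1000 mL/L ÷ 240 mL/cup = 5 cup
rolled oats: 1.75 cup × 4/5 × 90 g/cup ÷ 28.35 g/oz ≈ 4 oz
maple syrup: 1.5 tsp × 4/5 × 5 mL/tsp = 6 mL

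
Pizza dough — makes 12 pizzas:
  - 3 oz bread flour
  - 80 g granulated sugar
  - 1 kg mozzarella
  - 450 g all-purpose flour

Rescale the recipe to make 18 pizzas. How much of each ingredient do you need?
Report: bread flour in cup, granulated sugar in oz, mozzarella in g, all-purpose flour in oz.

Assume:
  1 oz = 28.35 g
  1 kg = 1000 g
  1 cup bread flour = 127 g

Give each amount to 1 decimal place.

bread flour: 1.0 cup; granulated sugar: 4.2 oz; mozzarella: 1500.0 g; all-purpose flour: 23.8 oz

Scaling factor: 18/12 = 3/2 = 1.5.
bread flour: 3 oz × 3/2 × 28.35 g/oz ÷ 127 g/cup ≈ 1.0 cup
granulated sugar: 80 g × 3/2 ÷ 28.35 g/oz ≈ 4.2 oz
mozzarella: 1 kg × 3/2 × 1000 g/kg = 1500.0 g
all-purpose flour: 450 g × 3/2 ÷ 28.35 g/oz ≈ 23.8 oz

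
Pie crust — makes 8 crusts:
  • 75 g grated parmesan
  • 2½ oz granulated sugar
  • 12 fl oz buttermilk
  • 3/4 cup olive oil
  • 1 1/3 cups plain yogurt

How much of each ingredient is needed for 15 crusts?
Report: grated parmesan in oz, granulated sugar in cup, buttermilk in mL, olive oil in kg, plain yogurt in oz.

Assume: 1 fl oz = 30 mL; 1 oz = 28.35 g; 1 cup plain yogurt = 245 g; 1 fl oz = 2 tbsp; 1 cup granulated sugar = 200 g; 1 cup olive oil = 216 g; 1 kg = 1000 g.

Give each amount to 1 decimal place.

grated parmesan: 5.0 oz; granulated sugar: 0.7 cup; buttermilk: 675.0 mL; olive oil: 0.3 kg; plain yogurt: 21.6 oz

Scaling factor: 15/8 = 1.875.
grated parmesan: 75 g × 15/8 ÷ 28.35 g/oz ≈ 5.0 oz
granulated sugar: 2.5 oz × 15/8 × 28.35 g/oz ÷ 200 g/cup ≈ 0.7 cup
buttermilk: 12 fl oz × 15/8 × 30 mL/fl oz = 675.0 mL
olive oil: 0.75 cup × 15/8 × 216 g/cup ÷ 1000 g/kg ≈ 0.3 kg
plain yogurt: 4/3 cup × 15/8 × 245 g/cup ÷ 28.35 g/oz ≈ 21.6 oz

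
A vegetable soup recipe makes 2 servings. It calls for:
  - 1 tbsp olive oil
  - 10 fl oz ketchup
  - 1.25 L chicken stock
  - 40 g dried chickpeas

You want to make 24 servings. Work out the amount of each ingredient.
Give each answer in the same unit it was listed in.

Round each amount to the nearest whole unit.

olive oil: 12 tbsp; ketchup: 120 fl oz; chicken stock: 15 L; dried chickpeas: 480 g

Scaling factor: 24/2 = 12.
olive oil: 1 tbsp × 12 = 12 tbsp
ketchup: 10 fl oz × 12 = 120 fl oz
chicken stock: 1.25 L × 12 = 15 L
dried chickpeas: 40 g × 12 = 480 g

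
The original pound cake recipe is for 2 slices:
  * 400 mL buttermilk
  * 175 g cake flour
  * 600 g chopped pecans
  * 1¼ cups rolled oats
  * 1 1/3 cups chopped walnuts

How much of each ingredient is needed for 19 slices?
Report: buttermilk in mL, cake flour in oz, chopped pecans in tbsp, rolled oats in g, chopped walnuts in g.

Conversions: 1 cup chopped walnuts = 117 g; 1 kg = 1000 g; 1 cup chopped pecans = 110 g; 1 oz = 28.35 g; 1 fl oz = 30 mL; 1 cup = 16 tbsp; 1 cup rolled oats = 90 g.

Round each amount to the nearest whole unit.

buttermilk: 3800 mL; cake flour: 59 oz; chopped pecans: 829 tbsp; rolled oats: 1069 g; chopped walnuts: 1482 g

Scaling factor: 19/2 = 9.5.
buttermilk: 400 mL × 19/2 = 3800 mL
cake flour: 175 g × 19/2 ÷ 28.35 g/oz ≈ 59 oz
chopped pecans: 600 g × 19/2 ÷ 110 g/cup × 16 tbsp/cup ≈ 829 tbsp
rolled oats: 1.25 cup × 19/2 × 90 g/cup ≈ 1069 g
chopped walnuts: 4/3 cup × 19/2 × 117 g/cup = 1482 g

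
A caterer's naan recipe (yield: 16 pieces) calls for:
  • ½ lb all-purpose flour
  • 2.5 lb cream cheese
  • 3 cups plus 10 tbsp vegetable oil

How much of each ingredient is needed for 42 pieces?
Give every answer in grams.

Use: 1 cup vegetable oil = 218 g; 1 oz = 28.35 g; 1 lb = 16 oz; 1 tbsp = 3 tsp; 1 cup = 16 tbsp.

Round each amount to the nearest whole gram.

Scaling factor: 42/16 = 21/8 = 2.625.
all-purpose flour: 0.5 lb × 21/8 × 16 oz/lb × 28.35 g/oz ≈ 595 g
cream cheese: 2.5 lb × 21/8 × 16 oz/lb × 28.35 g/oz ≈ 2977 g
vegetable oil: (3 cup + 10 tbsp = 3.625 cup) × 21/8 × 218 g/cup ≈ 2074 g

all-purpose flour: 595 g; cream cheese: 2977 g; vegetable oil: 2074 g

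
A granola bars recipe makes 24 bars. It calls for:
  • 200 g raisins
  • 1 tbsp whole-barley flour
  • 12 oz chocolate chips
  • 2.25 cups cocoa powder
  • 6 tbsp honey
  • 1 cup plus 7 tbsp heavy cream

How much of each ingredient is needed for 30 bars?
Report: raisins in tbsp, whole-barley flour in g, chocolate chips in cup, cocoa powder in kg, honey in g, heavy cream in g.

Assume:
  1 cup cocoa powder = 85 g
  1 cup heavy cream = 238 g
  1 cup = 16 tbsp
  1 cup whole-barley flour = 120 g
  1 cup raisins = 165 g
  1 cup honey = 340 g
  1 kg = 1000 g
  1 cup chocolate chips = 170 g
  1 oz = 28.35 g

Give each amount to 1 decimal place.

Scaling factor: 30/24 = 5/4 = 1.25.
raisins: 200 g × 5/4 ÷ 165 g/cup × 16 tbsp/cup ≈ 24.2 tbsp
whole-barley flour: 1 tbsp × 5/4 ÷ 16 tbsp/cup × 120 g/cup ≈ 9.4 g
chocolate chips: 12 oz × 5/4 × 28.35 g/oz ÷ 170 g/cup ≈ 2.5 cup
cocoa powder: 2.25 cup × 5/4 × 85 g/cup ÷ 1000 g/kg ≈ 0.2 kg
honey: 6 tbsp × 5/4 ÷ 16 tbsp/cup × 340 g/cup ≈ 159.4 g
heavy cream: (1 cup + 7 tbsp = 1.4375 cup) × 5/4 × 238 g/cup ≈ 427.7 g

raisins: 24.2 tbsp; whole-barley flour: 9.4 g; chocolate chips: 2.5 cup; cocoa powder: 0.2 kg; honey: 159.4 g; heavy cream: 427.7 g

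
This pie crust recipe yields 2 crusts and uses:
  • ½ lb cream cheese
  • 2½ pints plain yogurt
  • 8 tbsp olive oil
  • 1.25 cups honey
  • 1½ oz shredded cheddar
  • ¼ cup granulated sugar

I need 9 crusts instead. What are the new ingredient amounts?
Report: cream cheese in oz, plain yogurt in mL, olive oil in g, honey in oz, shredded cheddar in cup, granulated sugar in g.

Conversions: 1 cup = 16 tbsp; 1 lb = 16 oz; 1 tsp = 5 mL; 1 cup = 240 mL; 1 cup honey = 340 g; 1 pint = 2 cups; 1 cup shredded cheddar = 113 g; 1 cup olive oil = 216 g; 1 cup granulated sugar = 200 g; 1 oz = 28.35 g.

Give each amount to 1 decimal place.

Scaling factor: 9/2 = 4.5.
cream cheese: 0.5 lb × 9/2 × 16 oz/lb = 36.0 oz
plain yogurt: 2.5 pint × 9/2 × 2 cup/pint × 240 mL/cup = 5400.0 mL
olive oil: 8 tbsp × 9/2 ÷ 16 tbsp/cup × 216 g/cup = 486.0 g
honey: 1.25 cup × 9/2 × 340 g/cup ÷ 28.35 g/oz ≈ 67.5 oz
shredded cheddar: 1.5 oz × 9/2 × 28.35 g/oz ÷ 113 g/cup ≈ 1.7 cup
granulated sugar: 0.25 cup × 9/2 × 200 g/cup = 225.0 g

cream cheese: 36.0 oz; plain yogurt: 5400.0 mL; olive oil: 486.0 g; honey: 67.5 oz; shredded cheddar: 1.7 cup; granulated sugar: 225.0 g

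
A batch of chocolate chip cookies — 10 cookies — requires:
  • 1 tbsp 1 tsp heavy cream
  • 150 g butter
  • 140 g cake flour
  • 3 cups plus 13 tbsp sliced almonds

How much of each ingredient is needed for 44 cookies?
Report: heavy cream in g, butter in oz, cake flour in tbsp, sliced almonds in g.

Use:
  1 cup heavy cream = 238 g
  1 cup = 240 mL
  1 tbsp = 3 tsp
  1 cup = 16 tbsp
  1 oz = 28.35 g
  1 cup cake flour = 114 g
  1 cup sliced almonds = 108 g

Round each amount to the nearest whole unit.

heavy cream: 87 g; butter: 23 oz; cake flour: 86 tbsp; sliced almonds: 1812 g

Scaling factor: 44/10 = 22/5 = 4.4.
heavy cream: (1 tbsp + 1 tsp = 4/3 tbsp) × 22/5 ÷ 16 tbsp/cup × 238 g/cup ≈ 87 g
butter: 150 g × 22/5 ÷ 28.35 g/oz ≈ 23 oz
cake flour: 140 g × 22/5 ÷ 114 g/cup × 16 tbsp/cup ≈ 86 tbsp
sliced almonds: (3 cup + 13 tbsp = 3.8125 cup) × 22/5 × 108 g/cup ≈ 1812 g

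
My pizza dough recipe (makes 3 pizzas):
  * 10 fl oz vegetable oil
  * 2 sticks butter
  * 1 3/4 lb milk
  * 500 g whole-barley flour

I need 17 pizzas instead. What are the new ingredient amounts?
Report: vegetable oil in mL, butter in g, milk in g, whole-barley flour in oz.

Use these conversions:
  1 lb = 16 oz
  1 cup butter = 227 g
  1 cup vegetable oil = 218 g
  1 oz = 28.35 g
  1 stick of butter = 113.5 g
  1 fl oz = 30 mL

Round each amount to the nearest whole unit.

vegetable oil: 1700 mL; butter: 1286 g; milk: 4498 g; whole-barley flour: 100 oz

Scaling factor: 17/3.
vegetable oil: 10 fl oz × 17/3 × 30 mL/fl oz = 1700 mL
butter: 2 stick × 17/3 × 113.5 g/stick ≈ 1286 g
milk: 1.75 lb × 17/3 × 16 oz/lb × 28.35 g/oz ≈ 4498 g
whole-barley flour: 500 g × 17/3 ÷ 28.35 g/oz ≈ 100 oz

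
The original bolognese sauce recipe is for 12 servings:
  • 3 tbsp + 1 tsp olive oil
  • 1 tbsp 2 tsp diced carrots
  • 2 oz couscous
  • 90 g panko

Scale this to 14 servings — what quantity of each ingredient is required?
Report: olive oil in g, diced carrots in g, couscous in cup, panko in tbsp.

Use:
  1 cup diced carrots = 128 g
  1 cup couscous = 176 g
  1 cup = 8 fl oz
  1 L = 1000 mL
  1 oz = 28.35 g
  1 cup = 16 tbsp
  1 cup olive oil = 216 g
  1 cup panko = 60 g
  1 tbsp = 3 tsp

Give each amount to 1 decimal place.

Scaling factor: 14/12 = 7/6.
olive oil: (3 tbsp + 1 tsp = 10/3 tbsp) × 7/6 ÷ 16 tbsp/cup × 216 g/cup = 52.5 g
diced carrots: (1 tbsp + 2 tsp = 5/3 tbsp) × 7/6 ÷ 16 tbsp/cup × 128 g/cup ≈ 15.6 g
couscous: 2 oz × 7/6 × 28.35 g/oz ÷ 176 g/cup ≈ 0.4 cup
panko: 90 g × 7/6 ÷ 60 g/cup × 16 tbsp/cup = 28.0 tbsp

olive oil: 52.5 g; diced carrots: 15.6 g; couscous: 0.4 cup; panko: 28.0 tbsp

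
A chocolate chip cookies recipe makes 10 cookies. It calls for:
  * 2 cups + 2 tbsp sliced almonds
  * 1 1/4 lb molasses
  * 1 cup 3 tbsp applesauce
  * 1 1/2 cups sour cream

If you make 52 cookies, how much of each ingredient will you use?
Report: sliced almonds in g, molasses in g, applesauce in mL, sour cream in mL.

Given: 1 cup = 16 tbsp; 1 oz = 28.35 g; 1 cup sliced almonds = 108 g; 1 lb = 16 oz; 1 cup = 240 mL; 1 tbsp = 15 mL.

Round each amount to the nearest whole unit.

Scaling factor: 52/10 = 26/5 = 5.2.
sliced almonds: (2 cup + 2 tbsp = 2.125 cup) × 26/5 × 108 g/cup ≈ 1193 g
molasses: 1.25 lb × 26/5 × 16 oz/lb × 28.35 g/oz ≈ 2948 g
applesauce: (1 cup + 3 tbsp = 1.1875 cup) × 26/5 × 240 mL/cup = 1482 mL
sour cream: 1.5 cup × 26/5 × 240 mL/cup = 1872 mL

sliced almonds: 1193 g; molasses: 2948 g; applesauce: 1482 mL; sour cream: 1872 mL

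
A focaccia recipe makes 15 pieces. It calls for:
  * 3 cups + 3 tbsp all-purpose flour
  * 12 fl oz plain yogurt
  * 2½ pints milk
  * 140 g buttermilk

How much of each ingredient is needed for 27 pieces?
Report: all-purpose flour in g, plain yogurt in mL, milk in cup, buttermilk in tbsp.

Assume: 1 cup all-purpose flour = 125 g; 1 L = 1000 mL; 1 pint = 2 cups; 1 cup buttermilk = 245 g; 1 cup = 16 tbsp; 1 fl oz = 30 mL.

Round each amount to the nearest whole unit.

all-purpose flour: 717 g; plain yogurt: 648 mL; milk: 9 cup; buttermilk: 16 tbsp

Scaling factor: 27/15 = 9/5 = 1.8.
all-purpose flour: (3 cup + 3 tbsp = 3.1875 cup) × 9/5 × 125 g/cup ≈ 717 g
plain yogurt: 12 fl oz × 9/5 × 30 mL/fl oz = 648 mL
milk: 2.5 pint × 9/5 × 2 cup/pint = 9 cup
buttermilk: 140 g × 9/5 ÷ 245 g/cup × 16 tbsp/cup ≈ 16 tbsp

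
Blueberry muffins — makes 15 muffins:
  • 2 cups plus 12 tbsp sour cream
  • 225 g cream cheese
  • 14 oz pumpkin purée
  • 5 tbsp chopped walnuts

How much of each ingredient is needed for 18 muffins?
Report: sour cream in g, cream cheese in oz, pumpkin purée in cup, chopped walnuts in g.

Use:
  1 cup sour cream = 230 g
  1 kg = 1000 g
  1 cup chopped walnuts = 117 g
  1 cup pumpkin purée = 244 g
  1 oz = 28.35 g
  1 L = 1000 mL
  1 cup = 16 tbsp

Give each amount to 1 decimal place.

Scaling factor: 18/15 = 6/5 = 1.2.
sour cream: (2 cup + 12 tbsp = 2.75 cup) × 6/5 × 230 g/cup = 759.0 g
cream cheese: 225 g × 6/5 ÷ 28.35 g/oz ≈ 9.5 oz
pumpkin purée: 14 oz × 6/5 × 28.35 g/oz ÷ 244 g/cup ≈ 2.0 cup
chopped walnuts: 5 tbsp × 6/5 ÷ 16 tbsp/cup × 117 g/cup ≈ 43.9 g

sour cream: 759.0 g; cream cheese: 9.5 oz; pumpkin purée: 2.0 cup; chopped walnuts: 43.9 g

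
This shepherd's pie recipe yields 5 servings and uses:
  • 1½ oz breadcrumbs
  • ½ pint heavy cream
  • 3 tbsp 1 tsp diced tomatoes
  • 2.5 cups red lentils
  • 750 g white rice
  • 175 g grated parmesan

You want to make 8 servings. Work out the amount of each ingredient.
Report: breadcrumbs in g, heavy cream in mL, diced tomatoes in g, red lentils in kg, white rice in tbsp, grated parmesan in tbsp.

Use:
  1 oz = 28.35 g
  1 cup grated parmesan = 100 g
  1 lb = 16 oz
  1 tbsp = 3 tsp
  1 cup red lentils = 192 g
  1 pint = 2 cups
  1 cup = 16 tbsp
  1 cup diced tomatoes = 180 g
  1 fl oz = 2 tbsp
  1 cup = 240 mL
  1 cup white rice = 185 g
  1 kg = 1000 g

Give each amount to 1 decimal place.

breadcrumbs: 68.0 g; heavy cream: 384.0 mL; diced tomatoes: 60.0 g; red lentils: 0.8 kg; white rice: 103.8 tbsp; grated parmesan: 44.8 tbsp

Scaling factor: 8/5 = 1.6.
breadcrumbs: 1.5 oz × 8/5 × 28.35 g/oz ≈ 68.0 g
heavy cream: 0.5 pint × 8/5 × 2 cup/pint × 240 mL/cup = 384.0 mL
diced tomatoes: (3 tbsp + 1 tsp = 10/3 tbsp) × 8/5 ÷ 16 tbsp/cup × 180 g/cup = 60.0 g
red lentils: 2.5 cup × 8/5 × 192 g/cup ÷ 1000 g/kg ≈ 0.8 kg
white rice: 750 g × 8/5 ÷ 185 g/cup × 16 tbsp/cup ≈ 103.8 tbsp
grated parmesan: 175 g × 8/5 ÷ 100 g/cup × 16 tbsp/cup = 44.8 tbsp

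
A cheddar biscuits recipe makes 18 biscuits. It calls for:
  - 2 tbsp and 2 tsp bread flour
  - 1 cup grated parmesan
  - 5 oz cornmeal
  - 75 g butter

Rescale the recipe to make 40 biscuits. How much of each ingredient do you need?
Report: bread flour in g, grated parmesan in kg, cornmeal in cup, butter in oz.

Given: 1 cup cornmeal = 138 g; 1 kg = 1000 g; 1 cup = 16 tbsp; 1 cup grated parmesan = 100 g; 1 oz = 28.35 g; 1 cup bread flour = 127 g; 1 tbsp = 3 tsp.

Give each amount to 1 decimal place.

Scaling factor: 40/18 = 20/9.
bread flour: (2 tbsp + 2 tsp = 8/3 tbsp) × 20/9 ÷ 16 tbsp/cup × 127 g/cup ≈ 47.0 g
grated parmesan: 1 cup × 20/9 × 100 g/cup ÷ 1000 g/kg ≈ 0.2 kg
cornmeal: 5 oz × 20/9 × 28.35 g/oz ÷ 138 g/cup ≈ 2.3 cup
butter: 75 g × 20/9 ÷ 28.35 g/oz ≈ 5.9 oz

bread flour: 47.0 g; grated parmesan: 0.2 kg; cornmeal: 2.3 cup; butter: 5.9 oz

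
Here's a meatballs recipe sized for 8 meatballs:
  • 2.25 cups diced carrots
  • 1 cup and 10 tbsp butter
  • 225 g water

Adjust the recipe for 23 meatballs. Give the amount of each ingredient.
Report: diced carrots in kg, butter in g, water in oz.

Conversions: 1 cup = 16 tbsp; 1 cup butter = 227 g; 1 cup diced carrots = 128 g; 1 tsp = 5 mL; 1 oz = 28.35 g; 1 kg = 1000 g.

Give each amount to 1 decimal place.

diced carrots: 0.8 kg; butter: 1060.5 g; water: 22.8 oz

Scaling factor: 23/8 = 2.875.
diced carrots: 2.25 cup × 23/8 × 128 g/cup ÷ 1000 g/kg ≈ 0.8 kg
butter: (1 cup + 10 tbsp = 1.625 cup) × 23/8 × 227 g/cup ≈ 1060.5 g
water: 225 g × 23/8 ÷ 28.35 g/oz ≈ 22.8 oz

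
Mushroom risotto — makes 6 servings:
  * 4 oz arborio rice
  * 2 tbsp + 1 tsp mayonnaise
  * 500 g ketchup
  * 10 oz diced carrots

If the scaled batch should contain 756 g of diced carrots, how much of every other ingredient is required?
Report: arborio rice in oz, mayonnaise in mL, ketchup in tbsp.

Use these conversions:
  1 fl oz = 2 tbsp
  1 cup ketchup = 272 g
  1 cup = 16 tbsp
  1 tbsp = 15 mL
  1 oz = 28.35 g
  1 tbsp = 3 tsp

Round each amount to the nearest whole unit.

The original recipe has 283.5 g of diced carrots, so the scaling factor is 756 ÷ 283.5 = 8/3.
arborio rice: 4 oz × 8/3 ≈ 11 oz
mayonnaise: (2 tbsp + 1 tsp = 7/3 tbsp) × 8/3 × 15 mL/tbsp ≈ 93 mL
ketchup: 500 g × 8/3 ÷ 272 g/cup × 16 tbsp/cup ≈ 78 tbsp

arborio rice: 11 oz; mayonnaise: 93 mL; ketchup: 78 tbsp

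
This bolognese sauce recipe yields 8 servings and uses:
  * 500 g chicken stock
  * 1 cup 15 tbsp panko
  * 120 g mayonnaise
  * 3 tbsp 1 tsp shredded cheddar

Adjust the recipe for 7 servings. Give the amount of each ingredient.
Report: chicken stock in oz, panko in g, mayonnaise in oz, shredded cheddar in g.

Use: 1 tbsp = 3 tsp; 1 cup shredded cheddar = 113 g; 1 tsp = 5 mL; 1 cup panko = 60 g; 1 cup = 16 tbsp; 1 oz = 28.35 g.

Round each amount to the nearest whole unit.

chicken stock: 15 oz; panko: 102 g; mayonnaise: 4 oz; shredded cheddar: 21 g

Scaling factor: 7/8 = 0.875.
chicken stock: 500 g × 7/8 ÷ 28.35 g/oz ≈ 15 oz
panko: (1 cup + 15 tbsp = 1.9375 cup) × 7/8 × 60 g/cup ≈ 102 g
mayonnaise: 120 g × 7/8 ÷ 28.35 g/oz ≈ 4 oz
shredded cheddar: (3 tbsp + 1 tsp = 10/3 tbsp) × 7/8 ÷ 16 tbsp/cup × 113 g/cup ≈ 21 g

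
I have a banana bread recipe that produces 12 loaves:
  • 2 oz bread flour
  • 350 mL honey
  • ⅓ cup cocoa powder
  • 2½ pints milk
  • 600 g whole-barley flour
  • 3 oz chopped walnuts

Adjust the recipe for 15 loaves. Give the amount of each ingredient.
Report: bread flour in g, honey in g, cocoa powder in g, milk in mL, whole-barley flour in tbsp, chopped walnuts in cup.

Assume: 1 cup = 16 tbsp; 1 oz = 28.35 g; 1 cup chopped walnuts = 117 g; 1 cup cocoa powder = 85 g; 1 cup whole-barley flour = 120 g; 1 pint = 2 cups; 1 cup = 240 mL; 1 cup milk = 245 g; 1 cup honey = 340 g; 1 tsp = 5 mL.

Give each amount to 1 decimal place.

Scaling factor: 15/12 = 5/4 = 1.25.
bread flour: 2 oz × 5/4 × 28.35 g/oz ≈ 70.9 g
honey: 350 mL × 5/4 ÷ 240 mL/cup × 340 g/cup ≈ 619.8 g
cocoa powder: 1/3 cup × 5/4 × 85 g/cup ≈ 35.4 g
milk: 2.5 pint × 5/4 × 2 cup/pint × 240 mL/cup = 1500.0 mL
whole-barley flour: 600 g × 5/4 ÷ 120 g/cup × 16 tbsp/cup = 100.0 tbsp
chopped walnuts: 3 oz × 5/4 × 28.35 g/oz ÷ 117 g/cup ≈ 0.9 cup

bread flour: 70.9 g; honey: 619.8 g; cocoa powder: 35.4 g; milk: 1500.0 mL; whole-barley flour: 100.0 tbsp; chopped walnuts: 0.9 cup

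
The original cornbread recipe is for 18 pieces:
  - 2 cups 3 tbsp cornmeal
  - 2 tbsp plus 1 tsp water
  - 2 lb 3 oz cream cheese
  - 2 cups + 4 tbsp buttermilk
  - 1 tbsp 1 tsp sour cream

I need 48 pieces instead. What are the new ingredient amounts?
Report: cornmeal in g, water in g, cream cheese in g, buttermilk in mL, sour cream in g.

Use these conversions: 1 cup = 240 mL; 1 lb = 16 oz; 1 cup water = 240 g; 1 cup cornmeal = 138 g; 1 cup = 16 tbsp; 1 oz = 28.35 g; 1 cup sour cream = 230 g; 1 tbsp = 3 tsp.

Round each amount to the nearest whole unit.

Scaling factor: 48/18 = 8/3.
cornmeal: (2 cup + 3 tbsp = 2.1875 cup) × 8/3 × 138 g/cup = 805 g
water: (2 tbsp + 1 tsp = 7/3 tbsp) × 8/3 ÷ 16 tbsp/cup × 240 g/cup ≈ 93 g
cream cheese: (2 lb + 3 oz = 2.1875 lb) × 8/3 × 16 oz/lb × 28.35 g/oz = 2646 g
buttermilk: (2 cup + 4 tbsp = 2.25 cup) × 8/3 × 240 mL/cup = 1440 mL
sour cream: (1 tbsp + 1 tsp = 4/3 tbsp) × 8/3 ÷ 16 tbsp/cup × 230 g/cup ≈ 51 g

cornmeal: 805 g; water: 93 g; cream cheese: 2646 g; buttermilk: 1440 mL; sour cream: 51 g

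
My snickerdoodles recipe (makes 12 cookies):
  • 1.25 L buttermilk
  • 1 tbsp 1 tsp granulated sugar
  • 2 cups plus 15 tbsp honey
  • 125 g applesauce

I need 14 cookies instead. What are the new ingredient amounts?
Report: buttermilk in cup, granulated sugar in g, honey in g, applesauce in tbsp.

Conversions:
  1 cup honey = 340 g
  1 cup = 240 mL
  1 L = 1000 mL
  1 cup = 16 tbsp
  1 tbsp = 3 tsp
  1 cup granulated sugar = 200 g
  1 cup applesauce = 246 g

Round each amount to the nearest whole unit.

buttermilk: 6 cup; granulated sugar: 19 g; honey: 1165 g; applesauce: 9 tbsp

Scaling factor: 14/12 = 7/6.
buttermilk: 1.25 L × 7/6 × 1000 mL/L ÷ 240 mL/cup ≈ 6 cup
granulated sugar: (1 tbsp + 1 tsp = 4/3 tbsp) × 7/6 ÷ 16 tbsp/cup × 200 g/cup ≈ 19 g
honey: (2 cup + 15 tbsp = 2.9375 cup) × 7/6 × 340 g/cup ≈ 1165 g
applesauce: 125 g × 7/6 ÷ 246 g/cup × 16 tbsp/cup ≈ 9 tbsp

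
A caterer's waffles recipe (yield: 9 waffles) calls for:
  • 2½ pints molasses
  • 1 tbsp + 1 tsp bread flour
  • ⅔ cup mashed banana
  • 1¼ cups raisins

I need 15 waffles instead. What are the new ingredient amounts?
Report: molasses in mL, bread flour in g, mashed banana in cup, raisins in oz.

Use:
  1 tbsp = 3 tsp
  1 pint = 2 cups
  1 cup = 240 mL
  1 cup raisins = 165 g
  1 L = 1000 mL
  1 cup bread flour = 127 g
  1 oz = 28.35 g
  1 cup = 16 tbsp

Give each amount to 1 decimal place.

molasses: 2000.0 mL; bread flour: 17.6 g; mashed banana: 1.1 cup; raisins: 12.1 oz

Scaling factor: 15/9 = 5/3.
molasses: 2.5 pint × 5/3 × 2 cup/pint × 240 mL/cup = 2000.0 mL
bread flour: (1 tbsp + 1 tsp = 4/3 tbsp) × 5/3 ÷ 16 tbsp/cup × 127 g/cup ≈ 17.6 g
mashed banana: 2/3 cup × 5/3 ≈ 1.1 cup
raisins: 1.25 cup × 5/3 × 165 g/cup ÷ 28.35 g/oz ≈ 12.1 oz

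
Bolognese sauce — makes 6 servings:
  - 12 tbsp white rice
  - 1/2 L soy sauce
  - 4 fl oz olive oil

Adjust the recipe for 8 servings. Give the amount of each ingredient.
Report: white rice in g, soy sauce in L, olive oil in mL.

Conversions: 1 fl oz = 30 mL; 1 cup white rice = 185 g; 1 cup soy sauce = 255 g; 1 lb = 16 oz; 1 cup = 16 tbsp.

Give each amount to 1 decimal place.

white rice: 185.0 g; soy sauce: 0.7 L; olive oil: 160.0 mL

Scaling factor: 8/6 = 4/3.
white rice: 12 tbsp × 4/3 ÷ 16 tbsp/cup × 185 g/cup = 185.0 g
soy sauce: 0.5 L × 4/3 ≈ 0.7 L
olive oil: 4 fl oz × 4/3 × 30 mL/fl oz = 160.0 mL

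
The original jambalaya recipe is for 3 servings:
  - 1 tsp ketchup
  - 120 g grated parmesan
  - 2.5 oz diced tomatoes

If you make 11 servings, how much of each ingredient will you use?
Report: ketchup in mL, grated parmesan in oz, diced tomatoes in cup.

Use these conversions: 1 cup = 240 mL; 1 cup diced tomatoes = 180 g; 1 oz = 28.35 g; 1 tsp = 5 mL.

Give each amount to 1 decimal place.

Scaling factor: 11/3.
ketchup: 1 tsp × 11/3 × 5 mL/tsp ≈ 18.3 mL
grated parmesan: 120 g × 11/3 ÷ 28.35 g/oz ≈ 15.5 oz
diced tomatoes: 2.5 oz × 11/3 × 28.35 g/oz ÷ 180 g/cup ≈ 1.4 cup

ketchup: 18.3 mL; grated parmesan: 15.5 oz; diced tomatoes: 1.4 cup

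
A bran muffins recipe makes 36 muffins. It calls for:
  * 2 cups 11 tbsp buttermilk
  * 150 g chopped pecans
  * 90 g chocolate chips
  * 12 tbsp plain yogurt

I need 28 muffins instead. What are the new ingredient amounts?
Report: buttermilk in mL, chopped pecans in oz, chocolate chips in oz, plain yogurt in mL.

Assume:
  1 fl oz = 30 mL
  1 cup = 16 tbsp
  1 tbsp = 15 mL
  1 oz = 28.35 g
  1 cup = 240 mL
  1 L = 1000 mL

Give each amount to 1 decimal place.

Scaling factor: 28/36 = 7/9.
buttermilk: (2 cup + 11 tbsp = 2.6875 cup) × 7/9 × 240 mL/cup ≈ 501.7 mL
chopped pecans: 150 g × 7/9 ÷ 28.35 g/oz ≈ 4.1 oz
chocolate chips: 90 g × 7/9 ÷ 28.35 g/oz ≈ 2.5 oz
plain yogurt: 12 tbsp × 7/9 × 15 mL/tbsp = 140.0 mL

buttermilk: 501.7 mL; chopped pecans: 4.1 oz; chocolate chips: 2.5 oz; plain yogurt: 140.0 mL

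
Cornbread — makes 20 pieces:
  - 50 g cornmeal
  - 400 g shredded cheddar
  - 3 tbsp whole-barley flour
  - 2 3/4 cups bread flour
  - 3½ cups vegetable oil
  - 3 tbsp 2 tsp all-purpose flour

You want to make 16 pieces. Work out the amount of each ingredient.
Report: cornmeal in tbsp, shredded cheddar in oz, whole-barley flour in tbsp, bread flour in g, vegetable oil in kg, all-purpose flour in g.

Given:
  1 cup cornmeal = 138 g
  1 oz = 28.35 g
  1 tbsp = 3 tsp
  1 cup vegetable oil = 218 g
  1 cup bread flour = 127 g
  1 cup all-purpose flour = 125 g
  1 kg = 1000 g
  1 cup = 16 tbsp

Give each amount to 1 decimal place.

cornmeal: 4.6 tbsp; shredded cheddar: 11.3 oz; whole-barley flour: 2.4 tbsp; bread flour: 279.4 g; vegetable oil: 0.6 kg; all-purpose flour: 22.9 g

Scaling factor: 16/20 = 4/5 = 0.8.
cornmeal: 50 g × 4/5 ÷ 138 g/cup × 16 tbsp/cup ≈ 4.6 tbsp
shredded cheddar: 400 g × 4/5 ÷ 28.35 g/oz ≈ 11.3 oz
whole-barley flour: 3 tbsp × 4/5 = 2.4 tbsp
bread flour: 2.75 cup × 4/5 × 127 g/cup = 279.4 g
vegetable oil: 3.5 cup × 4/5 × 218 g/cup ÷ 1000 g/kg ≈ 0.6 kg
all-purpose flour: (3 tbsp + 2 tsp = 11/3 tbsp) × 4/5 ÷ 16 tbsp/cup × 125 g/cup ≈ 22.9 g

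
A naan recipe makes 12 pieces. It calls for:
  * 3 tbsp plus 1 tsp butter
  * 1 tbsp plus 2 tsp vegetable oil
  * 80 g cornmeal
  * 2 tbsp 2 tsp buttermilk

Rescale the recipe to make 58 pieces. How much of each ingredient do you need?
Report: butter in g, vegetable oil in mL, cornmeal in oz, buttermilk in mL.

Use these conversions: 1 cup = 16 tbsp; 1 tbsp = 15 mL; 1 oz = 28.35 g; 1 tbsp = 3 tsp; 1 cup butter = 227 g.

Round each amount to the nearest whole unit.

Scaling factor: 58/12 = 29/6.
butter: (3 tbsp + 1 tsp = 10/3 tbsp) × 29/6 ÷ 16 tbsp/cup × 227 g/cup ≈ 229 g
vegetable oil: (1 tbsp + 2 tsp = 5/3 tbsp) × 29/6 × 15 mL/tbsp ≈ 121 mL
cornmeal: 80 g × 29/6 ÷ 28.35 g/oz ≈ 14 oz
buttermilk: (2 tbsp + 2 tsp = 8/3 tbsp) × 29/6 × 15 mL/tbsp ≈ 193 mL

butter: 229 g; vegetable oil: 121 mL; cornmeal: 14 oz; buttermilk: 193 mL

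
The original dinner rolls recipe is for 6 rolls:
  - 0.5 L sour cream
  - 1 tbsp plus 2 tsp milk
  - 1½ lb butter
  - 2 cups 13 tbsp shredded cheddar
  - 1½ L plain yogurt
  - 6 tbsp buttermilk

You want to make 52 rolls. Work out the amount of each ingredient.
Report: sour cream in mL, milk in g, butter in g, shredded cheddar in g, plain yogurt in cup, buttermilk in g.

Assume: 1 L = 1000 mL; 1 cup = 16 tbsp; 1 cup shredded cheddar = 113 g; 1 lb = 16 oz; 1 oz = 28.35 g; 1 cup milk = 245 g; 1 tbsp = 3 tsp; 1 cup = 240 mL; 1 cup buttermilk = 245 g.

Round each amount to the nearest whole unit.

Scaling factor: 52/6 = 26/3.
sour cream: 0.5 L × 26/3 × 1000 mL/L ≈ 4333 mL
milk: (1 tbsp + 2 tsp = 5/3 tbsp) × 26/3 ÷ 16 tbsp/cup × 245 g/cup ≈ 221 g
butter: 1.5 lb × 26/3 × 16 oz/lb × 28.35 g/oz ≈ 5897 g
shredded cheddar: (2 cup + 13 tbsp = 2.8125 cup) × 26/3 × 113 g/cup ≈ 2754 g
plain yogurt: 1.5 L × 26/3 × 1000 mL/L ÷ 240 mL/cup ≈ 54 cup
buttermilk: 6 tbsp × 26/3 ÷ 16 tbsp/cup × 245 g/cup ≈ 796 g

sour cream: 4333 mL; milk: 221 g; butter: 5897 g; shredded cheddar: 2754 g; plain yogurt: 54 cup; buttermilk: 796 g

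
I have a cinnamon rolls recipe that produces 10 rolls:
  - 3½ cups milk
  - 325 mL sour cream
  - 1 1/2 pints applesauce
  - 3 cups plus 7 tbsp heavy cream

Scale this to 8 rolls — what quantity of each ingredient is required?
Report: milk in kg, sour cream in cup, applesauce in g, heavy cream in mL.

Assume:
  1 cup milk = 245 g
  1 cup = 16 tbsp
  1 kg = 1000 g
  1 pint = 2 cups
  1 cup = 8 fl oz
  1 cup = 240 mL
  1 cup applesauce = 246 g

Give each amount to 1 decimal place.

milk: 0.7 kg; sour cream: 1.1 cup; applesauce: 590.4 g; heavy cream: 660.0 mL

Scaling factor: 8/10 = 4/5 = 0.8.
milk: 3.5 cup × 4/5 × 245 g/cup ÷ 1000 g/kg ≈ 0.7 kg
sour cream: 325 mL × 4/5 ÷ 240 mL/cup ≈ 1.1 cup
applesauce: 1.5 pint × 4/5 × 2 cup/pint × 246 g/cup = 590.4 g
heavy cream: (3 cup + 7 tbsp = 3.4375 cup) × 4/5 × 240 mL/cup = 660.0 mL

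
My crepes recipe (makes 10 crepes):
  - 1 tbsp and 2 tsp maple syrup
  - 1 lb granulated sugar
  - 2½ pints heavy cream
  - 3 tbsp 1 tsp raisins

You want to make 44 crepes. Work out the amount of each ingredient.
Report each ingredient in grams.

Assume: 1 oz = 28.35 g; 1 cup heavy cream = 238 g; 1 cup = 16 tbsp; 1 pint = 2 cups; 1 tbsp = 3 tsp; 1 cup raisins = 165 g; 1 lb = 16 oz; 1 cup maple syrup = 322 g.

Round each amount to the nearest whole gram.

Scaling factor: 44/10 = 22/5 = 4.4.
maple syrup: (1 tbsp + 2 tsp = 5/3 tbsp) × 22/5 ÷ 16 tbsp/cup × 322 g/cup ≈ 148 g
granulated sugar: 1 lb × 22/5 × 16 oz/lb × 28.35 g/oz ≈ 1996 g
heavy cream: 2.5 pint × 22/5 × 2 cup/pint × 238 g/cup = 5236 g
raisins: (3 tbsp + 1 tsp = 10/3 tbsp) × 22/5 ÷ 16 tbsp/cup × 165 g/cup ≈ 151 g

maple syrup: 148 g; granulated sugar: 1996 g; heavy cream: 5236 g; raisins: 151 g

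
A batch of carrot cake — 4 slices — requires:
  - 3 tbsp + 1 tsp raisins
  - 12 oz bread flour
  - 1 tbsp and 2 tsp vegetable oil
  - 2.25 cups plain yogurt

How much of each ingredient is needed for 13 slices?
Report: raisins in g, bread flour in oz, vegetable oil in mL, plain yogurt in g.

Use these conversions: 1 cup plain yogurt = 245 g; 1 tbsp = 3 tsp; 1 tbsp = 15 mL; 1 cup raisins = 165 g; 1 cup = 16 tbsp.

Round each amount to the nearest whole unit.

Scaling factor: 13/4 = 3.25.
raisins: (3 tbsp + 1 tsp = 10/3 tbsp) × 13/4 ÷ 16 tbsp/cup × 165 g/cup ≈ 112 g
bread flour: 12 oz × 13/4 = 39 oz
vegetable oil: (1 tbsp + 2 tsp = 5/3 tbsp) × 13/4 × 15 mL/tbsp ≈ 81 mL
plain yogurt: 2.25 cup × 13/4 × 245 g/cup ≈ 1792 g

raisins: 112 g; bread flour: 39 oz; vegetable oil: 81 mL; plain yogurt: 1792 g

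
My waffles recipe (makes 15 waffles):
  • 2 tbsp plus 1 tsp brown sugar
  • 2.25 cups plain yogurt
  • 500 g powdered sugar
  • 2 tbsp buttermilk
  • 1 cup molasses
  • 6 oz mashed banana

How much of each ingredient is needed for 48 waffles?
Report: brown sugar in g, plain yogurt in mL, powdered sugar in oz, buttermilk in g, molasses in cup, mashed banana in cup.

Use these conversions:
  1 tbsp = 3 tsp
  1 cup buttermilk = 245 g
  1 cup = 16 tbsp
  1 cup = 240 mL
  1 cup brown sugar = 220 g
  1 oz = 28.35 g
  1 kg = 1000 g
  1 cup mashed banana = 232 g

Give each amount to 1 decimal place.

Scaling factor: 48/15 = 16/5 = 3.2.
brown sugar: (2 tbsp + 1 tsp = 7/3 tbsp) × 16/5 ÷ 16 tbsp/cup × 220 g/cup ≈ 102.7 g
plain yogurt: 2.25 cup × 16/5 × 240 mL/cup = 1728.0 mL
powdered sugar: 500 g × 16/5 ÷ 28.35 g/oz ≈ 56.4 oz
buttermilk: 2 tbsp × 16/5 ÷ 16 tbsp/cup × 245 g/cup = 98.0 g
molasses: 1 cup × 16/5 = 3.2 cup
mashed banana: 6 oz × 16/5 × 28.35 g/oz ÷ 232 g/cup ≈ 2.3 cup

brown sugar: 102.7 g; plain yogurt: 1728.0 mL; powdered sugar: 56.4 oz; buttermilk: 98.0 g; molasses: 3.2 cup; mashed banana: 2.3 cup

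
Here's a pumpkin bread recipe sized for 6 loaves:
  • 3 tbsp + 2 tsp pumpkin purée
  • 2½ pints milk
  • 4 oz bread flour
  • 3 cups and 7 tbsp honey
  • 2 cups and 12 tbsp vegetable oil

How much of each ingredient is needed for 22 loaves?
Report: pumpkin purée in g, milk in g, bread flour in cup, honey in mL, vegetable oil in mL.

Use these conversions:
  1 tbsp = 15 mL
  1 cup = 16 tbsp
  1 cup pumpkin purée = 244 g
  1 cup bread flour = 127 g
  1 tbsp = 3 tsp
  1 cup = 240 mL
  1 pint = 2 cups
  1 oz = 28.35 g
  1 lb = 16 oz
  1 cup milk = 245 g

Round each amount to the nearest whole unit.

pumpkin purée: 205 g; milk: 4492 g; bread flour: 3 cup; honey: 3025 mL; vegetable oil: 2420 mL

Scaling factor: 22/6 = 11/3.
pumpkin purée: (3 tbsp + 2 tsp = 11/3 tbsp) × 11/3 ÷ 16 tbsp/cup × 244 g/cup ≈ 205 g
milk: 2.5 pint × 11/3 × 2 cup/pint × 245 g/cup ≈ 4492 g
bread flour: 4 oz × 11/3 × 28.35 g/oz ÷ 127 g/cup ≈ 3 cup
honey: (3 cup + 7 tbsp = 3.4375 cup) × 11/3 × 240 mL/cup = 3025 mL
vegetable oil: (2 cup + 12 tbsp = 2.75 cup) × 11/3 × 240 mL/cup = 2420 mL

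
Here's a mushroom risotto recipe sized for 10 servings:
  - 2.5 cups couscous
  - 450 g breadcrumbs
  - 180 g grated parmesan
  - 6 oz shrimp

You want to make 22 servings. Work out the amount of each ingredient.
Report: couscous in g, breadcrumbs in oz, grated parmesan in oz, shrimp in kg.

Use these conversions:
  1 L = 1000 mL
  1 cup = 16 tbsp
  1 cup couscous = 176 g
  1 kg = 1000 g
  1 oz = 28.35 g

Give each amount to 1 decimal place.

Scaling factor: 22/10 = 11/5 = 2.2.
couscous: 2.5 cup × 11/5 × 176 g/cup = 968.0 g
breadcrumbs: 450 g × 11/5 ÷ 28.35 g/oz ≈ 34.9 oz
grated parmesan: 180 g × 11/5 ÷ 28.35 g/oz ≈ 14.0 oz
shrimp: 6 oz × 11/5 × 28.35 g/oz ÷ 1000 g/kg ≈ 0.4 kg

couscous: 968.0 g; breadcrumbs: 34.9 oz; grated parmesan: 14.0 oz; shrimp: 0.4 kg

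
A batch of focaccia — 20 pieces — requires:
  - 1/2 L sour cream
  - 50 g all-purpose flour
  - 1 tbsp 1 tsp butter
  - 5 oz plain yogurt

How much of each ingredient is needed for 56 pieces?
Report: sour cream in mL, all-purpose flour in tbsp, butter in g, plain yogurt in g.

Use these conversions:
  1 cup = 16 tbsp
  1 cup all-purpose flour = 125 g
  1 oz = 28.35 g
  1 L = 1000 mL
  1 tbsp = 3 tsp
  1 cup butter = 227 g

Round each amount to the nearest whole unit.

Scaling factor: 56/20 = 14/5 = 2.8.
sour cream: 0.5 L × 14/5 × 1000 mL/L = 1400 mL
all-purpose flour: 50 g × 14/5 ÷ 125 g/cup × 16 tbsp/cup ≈ 18 tbsp
butter: (1 tbsp + 1 tsp = 4/3 tbsp) × 14/5 ÷ 16 tbsp/cup × 227 g/cup ≈ 53 g
plain yogurt: 5 oz × 14/5 × 28.35 g/oz ≈ 397 g

sour cream: 1400 mL; all-purpose flour: 18 tbsp; butter: 53 g; plain yogurt: 397 g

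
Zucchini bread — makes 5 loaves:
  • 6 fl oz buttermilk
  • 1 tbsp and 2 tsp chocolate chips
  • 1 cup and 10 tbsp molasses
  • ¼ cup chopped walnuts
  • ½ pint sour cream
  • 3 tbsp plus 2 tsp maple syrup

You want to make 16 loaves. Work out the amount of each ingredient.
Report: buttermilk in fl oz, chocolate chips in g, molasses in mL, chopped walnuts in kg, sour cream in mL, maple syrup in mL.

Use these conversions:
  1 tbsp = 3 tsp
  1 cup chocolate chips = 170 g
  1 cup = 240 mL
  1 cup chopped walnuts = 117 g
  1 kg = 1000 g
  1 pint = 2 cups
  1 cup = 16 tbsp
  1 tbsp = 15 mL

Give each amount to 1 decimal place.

Scaling factor: 16/5 = 3.2.
buttermilk: 6 fl oz × 16/5 = 19.2 fl oz
chocolate chips: (1 tbsp + 2 tsp = 5/3 tbsp) × 16/5 ÷ 16 tbsp/cup × 170 g/cup ≈ 56.7 g
molasses: (1 cup + 10 tbsp = 1.625 cup) × 16/5 × 240 mL/cup = 1248.0 mL
chopped walnuts: 0.25 cup × 16/5 × 117 g/cup ÷ 1000 g/kg ≈ 0.1 kg
sour cream: 0.5 pint × 16/5 × 2 cup/pint × 240 mL/cup = 768.0 mL
maple syrup: (3 tbsp + 2 tsp = 11/3 tbsp) × 16/5 × 15 mL/tbsp = 176.0 mL

buttermilk: 19.2 fl oz; chocolate chips: 56.7 g; molasses: 1248.0 mL; chopped walnuts: 0.1 kg; sour cream: 768.0 mL; maple syrup: 176.0 mL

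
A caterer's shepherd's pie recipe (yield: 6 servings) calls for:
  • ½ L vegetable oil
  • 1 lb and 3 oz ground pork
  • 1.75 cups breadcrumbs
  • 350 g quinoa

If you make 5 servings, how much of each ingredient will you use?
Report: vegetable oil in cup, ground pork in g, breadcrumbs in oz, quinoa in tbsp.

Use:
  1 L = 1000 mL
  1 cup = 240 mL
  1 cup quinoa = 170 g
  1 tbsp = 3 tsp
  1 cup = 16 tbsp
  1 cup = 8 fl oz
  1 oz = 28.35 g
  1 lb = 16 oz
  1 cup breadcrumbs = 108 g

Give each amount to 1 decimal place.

Scaling factor: 5/6.
vegetable oil: 0.5 L × 5/6 × 1000 mL/L ÷ 240 mL/cup ≈ 1.7 cup
ground pork: (1 lb + 3 oz = 1.1875 lb) × 5/6 × 16 oz/lb × 28.35 g/oz ≈ 448.9 g
breadcrumbs: 1.75 cup × 5/6 × 108 g/cup ÷ 28.35 g/oz ≈ 5.6 oz
quinoa: 350 g × 5/6 ÷ 170 g/cup × 16 tbsp/cup ≈ 27.5 tbsp

vegetable oil: 1.7 cup; ground pork: 448.9 g; breadcrumbs: 5.6 oz; quinoa: 27.5 tbsp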